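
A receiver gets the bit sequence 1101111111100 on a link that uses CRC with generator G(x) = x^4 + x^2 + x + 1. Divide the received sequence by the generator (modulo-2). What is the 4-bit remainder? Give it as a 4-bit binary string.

0000

Modulo-2 division of 1101111111100 by 10111:
  pos 0: 11011 XOR 10111 = 01100
  pos 1: 11001 XOR 10111 = 01110
  pos 2: 11101 XOR 10111 = 01010
  pos 3: 10101 XOR 10111 = 00010
  pos 6: 10111 XOR 10111 = 00000
Remainder = 0000 (zero — the frame passes the CRC check).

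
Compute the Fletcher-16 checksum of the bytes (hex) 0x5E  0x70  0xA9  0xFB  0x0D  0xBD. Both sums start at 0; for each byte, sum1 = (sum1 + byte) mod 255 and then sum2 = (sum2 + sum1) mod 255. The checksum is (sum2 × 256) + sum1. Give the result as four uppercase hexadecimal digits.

Running sums (mod 255):
  after byte 0 (0x5E): sum1=94, sum2=94
  after byte 1 (0x70): sum1=206, sum2=45
  after byte 2 (0xA9): sum1=120, sum2=165
  after byte 3 (0xFB): sum1=116, sum2=26
  after byte 4 (0x0D): sum1=129, sum2=155
  after byte 5 (0xBD): sum1=63, sum2=218
Checksum = sum2·256 + sum1 = 218·256 + 63 = 55871 = 0xDA3F.

DA3F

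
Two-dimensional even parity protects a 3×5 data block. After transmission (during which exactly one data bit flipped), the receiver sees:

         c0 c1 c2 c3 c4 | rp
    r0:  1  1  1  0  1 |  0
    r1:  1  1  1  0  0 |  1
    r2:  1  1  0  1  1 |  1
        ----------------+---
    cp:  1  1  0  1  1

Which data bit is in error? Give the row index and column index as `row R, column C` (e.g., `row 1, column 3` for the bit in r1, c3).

row 2, column 4

Recompute each row's even parity and compare to rp:
  r0: data parity 0, sent rp 0 → ok
  r1: data parity 1, sent rp 1 → ok
  r2: data parity 0, sent rp 1 → mismatch
Recompute each column's even parity and compare to cp:
  c0: data parity 1, sent cp 1 → ok
  c1: data parity 1, sent cp 1 → ok
  c2: data parity 0, sent cp 0 → ok
  c3: data parity 1, sent cp 1 → ok
  c4: data parity 0, sent cp 1 → mismatch
Exactly one row (r2) and one column (c4) fail → the flipped bit is at their intersection.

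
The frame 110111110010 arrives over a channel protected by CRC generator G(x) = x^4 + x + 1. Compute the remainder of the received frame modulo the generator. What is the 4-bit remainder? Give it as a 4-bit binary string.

1100

Modulo-2 division of 110111110010 by 10011:
  pos 0: 11011 XOR 10011 = 01000
  pos 1: 10001 XOR 10011 = 00010
  pos 4: 10110 XOR 10011 = 00101
  pos 6: 10101 XOR 10011 = 00110
Remainder = 1100 (nonzero — an error is detected).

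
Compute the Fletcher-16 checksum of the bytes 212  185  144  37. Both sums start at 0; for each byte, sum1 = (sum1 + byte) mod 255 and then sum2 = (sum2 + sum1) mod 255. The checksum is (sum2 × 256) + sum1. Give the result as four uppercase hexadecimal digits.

Running sums (mod 255):
  after byte 0 (212): sum1=212, sum2=212
  after byte 1 (185): sum1=142, sum2=99
  after byte 2 (144): sum1=31, sum2=130
  after byte 3 (37): sum1=68, sum2=198
Checksum = sum2·256 + sum1 = 198·256 + 68 = 50756 = 0xC644.

C644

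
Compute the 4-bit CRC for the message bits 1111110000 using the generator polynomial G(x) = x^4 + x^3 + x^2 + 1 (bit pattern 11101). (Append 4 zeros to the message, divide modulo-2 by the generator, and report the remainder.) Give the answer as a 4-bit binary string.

1010

Append 4 zeros: 11111100000000. Divide by 11101 (XOR where the leading bit is 1):
  pos 0: 11111 XOR 11101 = 00010
  pos 3: 10100 XOR 11101 = 01001
  pos 4: 10010 XOR 11101 = 01111
  pos 5: 11110 XOR 11101 = 00011
  pos 8: 11000 XOR 11101 = 00101
Remainder (last 4 bits) = 1010. This is the CRC / FCS.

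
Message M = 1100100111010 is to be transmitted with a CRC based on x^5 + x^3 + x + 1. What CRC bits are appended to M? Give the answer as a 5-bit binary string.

01110

Append 5 zeros: 110010011101000000. Divide by 101011 (XOR where the leading bit is 1):
  pos 0: 110010 XOR 101011 = 011001
  pos 1: 110010 XOR 101011 = 011001
  pos 2: 110011 XOR 101011 = 011000
  pos 3: 110001 XOR 101011 = 011010
  pos 4: 110101 XOR 101011 = 011110
  pos 5: 111100 XOR 101011 = 010111
  pos 6: 101111 XOR 101011 = 000100
  pos 9: 100000 XOR 101011 = 001011
  pos 11: 101100 XOR 101011 = 000111
Remainder (last 5 bits) = 01110. This is the CRC / FCS.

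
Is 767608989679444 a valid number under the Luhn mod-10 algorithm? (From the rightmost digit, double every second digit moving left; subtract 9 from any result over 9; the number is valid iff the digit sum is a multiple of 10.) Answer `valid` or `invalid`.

invalid

From the right, keep odd positions and double even positions (subtract 9 from any doubled value over 9):
  doubled (positions 2,4,...): 8 9 3 7 7 3 3 → sum 40
  kept (positions 1,3,...): 4 4 7 9 9 0 7 7 → sum 47
Total = 87.
87 mod 10 = 7, so the number is invalid.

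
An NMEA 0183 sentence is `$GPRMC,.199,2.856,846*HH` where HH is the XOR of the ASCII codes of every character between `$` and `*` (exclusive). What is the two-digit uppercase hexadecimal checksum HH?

XOR the ASCII codes of the payload characters:
  'G' = 0x47 → acc = 0x47
  'P' = 0x50 → acc = 0x17
  'R' = 0x52 → acc = 0x45
  'M' = 0x4D → acc = 0x08
  'C' = 0x43 → acc = 0x4B
  ',' = 0x2C → acc = 0x67
  '.' = 0x2E → acc = 0x49
  '1' = 0x31 → acc = 0x78
  '9' = 0x39 → acc = 0x41
  '9' = 0x39 → acc = 0x78
  ',' = 0x2C → acc = 0x54
  '2' = 0x32 → acc = 0x66
  '.' = 0x2E → acc = 0x48
  '8' = 0x38 → acc = 0x70
  '5' = 0x35 → acc = 0x45
  '6' = 0x36 → acc = 0x73
  ',' = 0x2C → acc = 0x5F
  '8' = 0x38 → acc = 0x67
  '4' = 0x34 → acc = 0x53
  '6' = 0x36 → acc = 0x65
Checksum = 0x65.

65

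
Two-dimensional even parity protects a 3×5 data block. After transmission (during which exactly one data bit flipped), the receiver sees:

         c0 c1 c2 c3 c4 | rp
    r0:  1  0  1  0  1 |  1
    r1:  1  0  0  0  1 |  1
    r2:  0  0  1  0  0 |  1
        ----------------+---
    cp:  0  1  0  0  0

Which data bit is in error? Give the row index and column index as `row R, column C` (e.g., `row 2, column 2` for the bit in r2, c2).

row 1, column 1

Recompute each row's even parity and compare to rp:
  r0: data parity 1, sent rp 1 → ok
  r1: data parity 0, sent rp 1 → mismatch
  r2: data parity 1, sent rp 1 → ok
Recompute each column's even parity and compare to cp:
  c0: data parity 0, sent cp 0 → ok
  c1: data parity 0, sent cp 1 → mismatch
  c2: data parity 0, sent cp 0 → ok
  c3: data parity 0, sent cp 0 → ok
  c4: data parity 0, sent cp 0 → ok
Exactly one row (r1) and one column (c1) fail → the flipped bit is at their intersection.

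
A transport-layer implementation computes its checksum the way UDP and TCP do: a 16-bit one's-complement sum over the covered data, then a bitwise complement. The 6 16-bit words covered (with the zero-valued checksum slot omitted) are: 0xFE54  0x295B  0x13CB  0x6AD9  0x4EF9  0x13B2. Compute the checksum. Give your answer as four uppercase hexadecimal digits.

F6FF

One's-complement addition (fold any carry out of bit 15 back into bit 0):
  0xFE54 + 0x295B = 0x127AF → wrap carry → 0x27B0
  0x27B0 + 0x13CB = 0x03B7B
  0x3B7B + 0x6AD9 = 0x0A654
  0xA654 + 0x4EF9 = 0x0F54D
  0xF54D + 0x13B2 = 0x108FF → wrap carry → 0x0900
One's-complement sum = 0x0900.
Checksum = ~0x0900 & 0xFFFF = 0xF6FF.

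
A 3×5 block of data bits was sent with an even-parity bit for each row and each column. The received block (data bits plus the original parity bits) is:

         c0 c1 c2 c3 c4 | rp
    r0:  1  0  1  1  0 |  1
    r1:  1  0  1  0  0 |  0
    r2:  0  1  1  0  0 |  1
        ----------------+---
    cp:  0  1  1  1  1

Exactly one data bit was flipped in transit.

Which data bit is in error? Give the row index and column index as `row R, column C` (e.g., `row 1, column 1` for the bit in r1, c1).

row 2, column 4

Recompute each row's even parity and compare to rp:
  r0: data parity 1, sent rp 1 → ok
  r1: data parity 0, sent rp 0 → ok
  r2: data parity 0, sent rp 1 → mismatch
Recompute each column's even parity and compare to cp:
  c0: data parity 0, sent cp 0 → ok
  c1: data parity 1, sent cp 1 → ok
  c2: data parity 1, sent cp 1 → ok
  c3: data parity 1, sent cp 1 → ok
  c4: data parity 0, sent cp 1 → mismatch
Exactly one row (r2) and one column (c4) fail → the flipped bit is at their intersection.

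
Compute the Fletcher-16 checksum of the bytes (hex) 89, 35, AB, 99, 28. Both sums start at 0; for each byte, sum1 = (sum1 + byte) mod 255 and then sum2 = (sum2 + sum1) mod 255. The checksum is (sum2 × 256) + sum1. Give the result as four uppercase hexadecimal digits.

Running sums (mod 255):
  after byte 0 (89): sum1=137, sum2=137
  after byte 1 (35): sum1=190, sum2=72
  after byte 2 (AB): sum1=106, sum2=178
  after byte 3 (99): sum1=4, sum2=182
  after byte 4 (28): sum1=44, sum2=226
Checksum = sum2·256 + sum1 = 226·256 + 44 = 57900 = 0xE22C.

E22C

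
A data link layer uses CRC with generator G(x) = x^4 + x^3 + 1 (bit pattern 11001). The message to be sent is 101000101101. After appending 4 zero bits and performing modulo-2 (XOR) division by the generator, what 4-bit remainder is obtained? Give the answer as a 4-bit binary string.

0011

Append 4 zeros: 1010001011010000. Divide by 11001 (XOR where the leading bit is 1):
  pos 0: 10100 XOR 11001 = 01101
  pos 1: 11010 XOR 11001 = 00011
  pos 4: 11101 XOR 11001 = 00100
  pos 6: 10010 XOR 11001 = 01011
  pos 7: 10111 XOR 11001 = 01110
  pos 8: 11100 XOR 11001 = 00101
  pos 10: 10100 XOR 11001 = 01101
  pos 11: 11010 XOR 11001 = 00011
Remainder (last 4 bits) = 0011. This is the CRC / FCS.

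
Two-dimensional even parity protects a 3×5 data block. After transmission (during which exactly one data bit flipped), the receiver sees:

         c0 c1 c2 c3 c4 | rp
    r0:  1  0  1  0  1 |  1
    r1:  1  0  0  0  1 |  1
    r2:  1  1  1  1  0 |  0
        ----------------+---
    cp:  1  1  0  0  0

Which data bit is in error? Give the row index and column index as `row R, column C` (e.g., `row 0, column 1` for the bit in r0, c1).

row 1, column 3

Recompute each row's even parity and compare to rp:
  r0: data parity 1, sent rp 1 → ok
  r1: data parity 0, sent rp 1 → mismatch
  r2: data parity 0, sent rp 0 → ok
Recompute each column's even parity and compare to cp:
  c0: data parity 1, sent cp 1 → ok
  c1: data parity 1, sent cp 1 → ok
  c2: data parity 0, sent cp 0 → ok
  c3: data parity 1, sent cp 0 → mismatch
  c4: data parity 0, sent cp 0 → ok
Exactly one row (r1) and one column (c3) fail → the flipped bit is at their intersection.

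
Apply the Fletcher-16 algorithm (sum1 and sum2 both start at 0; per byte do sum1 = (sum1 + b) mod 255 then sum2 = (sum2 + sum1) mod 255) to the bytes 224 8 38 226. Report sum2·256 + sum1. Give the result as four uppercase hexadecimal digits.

CAF1

Running sums (mod 255):
  after byte 0 (224): sum1=224, sum2=224
  after byte 1 (8): sum1=232, sum2=201
  after byte 2 (38): sum1=15, sum2=216
  after byte 3 (226): sum1=241, sum2=202
Checksum = sum2·256 + sum1 = 202·256 + 241 = 51953 = 0xCAF1.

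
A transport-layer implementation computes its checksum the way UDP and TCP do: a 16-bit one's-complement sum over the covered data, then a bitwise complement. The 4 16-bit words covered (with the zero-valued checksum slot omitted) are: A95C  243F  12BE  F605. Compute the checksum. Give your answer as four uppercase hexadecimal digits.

29A0

One's-complement addition (fold any carry out of bit 15 back into bit 0):
  0xA95C + 0x243F = 0x0CD9B
  0xCD9B + 0x12BE = 0x0E059
  0xE059 + 0xF605 = 0x1D65E → wrap carry → 0xD65F
One's-complement sum = 0xD65F.
Checksum = ~0xD65F & 0xFFFF = 0x29A0.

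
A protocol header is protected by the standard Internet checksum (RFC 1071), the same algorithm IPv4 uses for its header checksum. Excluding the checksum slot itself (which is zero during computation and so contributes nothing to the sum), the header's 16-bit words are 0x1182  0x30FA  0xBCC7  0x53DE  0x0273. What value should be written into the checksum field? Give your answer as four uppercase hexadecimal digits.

AA6A

One's-complement addition (fold any carry out of bit 15 back into bit 0):
  0x1182 + 0x30FA = 0x0427C
  0x427C + 0xBCC7 = 0x0FF43
  0xFF43 + 0x53DE = 0x15321 → wrap carry → 0x5322
  0x5322 + 0x0273 = 0x05595
One's-complement sum = 0x5595.
Checksum = ~0x5595 & 0xFFFF = 0xAA6A.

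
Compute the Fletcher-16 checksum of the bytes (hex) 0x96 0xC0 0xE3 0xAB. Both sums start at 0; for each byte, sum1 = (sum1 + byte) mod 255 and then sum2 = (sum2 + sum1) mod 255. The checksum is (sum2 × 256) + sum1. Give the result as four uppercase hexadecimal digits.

10E6

Running sums (mod 255):
  after byte 0 (0x96): sum1=150, sum2=150
  after byte 1 (0xC0): sum1=87, sum2=237
  after byte 2 (0xE3): sum1=59, sum2=41
  after byte 3 (0xAB): sum1=230, sum2=16
Checksum = sum2·256 + sum1 = 16·256 + 230 = 4326 = 0x10E6.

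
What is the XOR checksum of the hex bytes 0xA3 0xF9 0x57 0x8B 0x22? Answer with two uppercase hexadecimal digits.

A4

XOR the bytes together:
  start with 0xA3
  0xA3 ⊕ 0xF9 = 0x5A
  0x5A ⊕ 0x57 = 0x0D
  0x0D ⊕ 0x8B = 0x86
  0x86 ⊕ 0x22 = 0xA4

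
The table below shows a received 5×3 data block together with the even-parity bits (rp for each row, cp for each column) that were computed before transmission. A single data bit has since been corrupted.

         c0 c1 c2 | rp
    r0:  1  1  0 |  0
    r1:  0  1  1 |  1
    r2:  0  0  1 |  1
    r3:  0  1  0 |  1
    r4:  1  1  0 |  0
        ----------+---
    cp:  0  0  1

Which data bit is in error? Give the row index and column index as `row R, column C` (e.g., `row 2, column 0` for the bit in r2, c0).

row 1, column 2

Recompute each row's even parity and compare to rp:
  r0: data parity 0, sent rp 0 → ok
  r1: data parity 0, sent rp 1 → mismatch
  r2: data parity 1, sent rp 1 → ok
  r3: data parity 1, sent rp 1 → ok
  r4: data parity 0, sent rp 0 → ok
Recompute each column's even parity and compare to cp:
  c0: data parity 0, sent cp 0 → ok
  c1: data parity 0, sent cp 0 → ok
  c2: data parity 0, sent cp 1 → mismatch
Exactly one row (r1) and one column (c2) fail → the flipped bit is at their intersection.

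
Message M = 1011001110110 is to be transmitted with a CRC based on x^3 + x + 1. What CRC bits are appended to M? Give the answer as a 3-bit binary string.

110

Append 3 zeros: 1011001110110000. Divide by 1011 (XOR where the leading bit is 1):
  pos 0: 1011 XOR 1011 = 0000
  pos 6: 1110 XOR 1011 = 0101
  pos 7: 1011 XOR 1011 = 0000
  pos 11: 1000 XOR 1011 = 0011
Remainder (last 3 bits) = 110. This is the CRC / FCS.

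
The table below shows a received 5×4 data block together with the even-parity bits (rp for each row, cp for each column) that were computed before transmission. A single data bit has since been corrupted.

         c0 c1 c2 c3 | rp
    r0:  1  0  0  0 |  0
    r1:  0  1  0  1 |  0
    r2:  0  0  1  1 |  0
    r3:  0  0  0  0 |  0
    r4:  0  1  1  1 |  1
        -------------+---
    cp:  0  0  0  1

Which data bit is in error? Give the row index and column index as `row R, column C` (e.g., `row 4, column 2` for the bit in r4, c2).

row 0, column 0

Recompute each row's even parity and compare to rp:
  r0: data parity 1, sent rp 0 → mismatch
  r1: data parity 0, sent rp 0 → ok
  r2: data parity 0, sent rp 0 → ok
  r3: data parity 0, sent rp 0 → ok
  r4: data parity 1, sent rp 1 → ok
Recompute each column's even parity and compare to cp:
  c0: data parity 1, sent cp 0 → mismatch
  c1: data parity 0, sent cp 0 → ok
  c2: data parity 0, sent cp 0 → ok
  c3: data parity 1, sent cp 1 → ok
Exactly one row (r0) and one column (c0) fail → the flipped bit is at their intersection.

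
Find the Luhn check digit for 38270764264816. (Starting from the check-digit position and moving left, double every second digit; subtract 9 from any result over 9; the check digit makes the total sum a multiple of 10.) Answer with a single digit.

4

Partial digits right→left: 6 1 8 4 6 2 4 6 7 0 7 2 8 3
Double every second digit counting from the check-digit position (so the 1st, 3rd, 5th, ... of the partial from the right).
  doubled (with −9 where >9): 3 7 3 8 5 5 7 → sum 38
  kept as-is: 1 4 2 6 0 2 3 → sum 18
Total = 38 + 18 = 56.
Check digit = (10 − (56 mod 10)) mod 10 = 4.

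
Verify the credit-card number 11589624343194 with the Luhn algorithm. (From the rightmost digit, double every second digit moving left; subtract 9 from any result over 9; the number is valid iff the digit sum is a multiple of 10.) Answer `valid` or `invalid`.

From the right, keep odd positions and double even positions (subtract 9 from any doubled value over 9):
  doubled (positions 2,4,...): 9 6 6 4 9 1 2 → sum 37
  kept (positions 1,3,...): 4 1 4 4 6 8 1 → sum 28
Total = 65.
65 mod 10 = 5, so the number is invalid.

invalid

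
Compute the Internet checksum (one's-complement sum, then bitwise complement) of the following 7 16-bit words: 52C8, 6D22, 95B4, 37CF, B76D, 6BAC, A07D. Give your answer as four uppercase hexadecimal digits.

AEF9

One's-complement addition (fold any carry out of bit 15 back into bit 0):
  0x52C8 + 0x6D22 = 0x0BFEA
  0xBFEA + 0x95B4 = 0x1559E → wrap carry → 0x559F
  0x559F + 0x37CF = 0x08D6E
  0x8D6E + 0xB76D = 0x144DB → wrap carry → 0x44DC
  0x44DC + 0x6BAC = 0x0B088
  0xB088 + 0xA07D = 0x15105 → wrap carry → 0x5106
One's-complement sum = 0x5106.
Checksum = ~0x5106 & 0xFFFF = 0xAEF9.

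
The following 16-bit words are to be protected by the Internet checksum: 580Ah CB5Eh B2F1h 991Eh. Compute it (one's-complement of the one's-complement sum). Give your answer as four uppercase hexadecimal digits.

One's-complement addition (fold any carry out of bit 15 back into bit 0):
  0x580A + 0xCB5E = 0x12368 → wrap carry → 0x2369
  0x2369 + 0xB2F1 = 0x0D65A
  0xD65A + 0x991E = 0x16F78 → wrap carry → 0x6F79
One's-complement sum = 0x6F79.
Checksum = ~0x6F79 & 0xFFFF = 0x9086.

9086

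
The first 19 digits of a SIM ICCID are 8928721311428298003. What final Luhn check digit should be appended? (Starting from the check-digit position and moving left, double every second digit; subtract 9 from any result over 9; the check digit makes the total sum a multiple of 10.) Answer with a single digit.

5

Partial digits right→left: 3 0 0 8 9 2 8 2 4 1 1 3 1 2 7 8 2 9 8
Double every second digit counting from the check-digit position (so the 1st, 3rd, 5th, ... of the partial from the right).
  doubled (with −9 where >9): 6 0 9 7 8 2 2 5 4 7 → sum 50
  kept as-is: 0 8 2 2 1 3 2 8 9 → sum 35
Total = 50 + 35 = 85.
Check digit = (10 − (85 mod 10)) mod 10 = 5.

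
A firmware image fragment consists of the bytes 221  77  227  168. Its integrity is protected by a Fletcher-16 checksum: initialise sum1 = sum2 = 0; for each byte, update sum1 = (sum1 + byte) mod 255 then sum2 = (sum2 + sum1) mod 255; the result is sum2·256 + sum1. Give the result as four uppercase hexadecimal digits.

CFB7

Running sums (mod 255):
  after byte 0 (221): sum1=221, sum2=221
  after byte 1 (77): sum1=43, sum2=9
  after byte 2 (227): sum1=15, sum2=24
  after byte 3 (168): sum1=183, sum2=207
Checksum = sum2·256 + sum1 = 207·256 + 183 = 53175 = 0xCFB7.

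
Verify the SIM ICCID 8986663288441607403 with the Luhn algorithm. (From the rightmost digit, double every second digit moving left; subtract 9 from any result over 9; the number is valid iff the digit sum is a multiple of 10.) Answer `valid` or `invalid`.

invalid

From the right, keep odd positions and double even positions (subtract 9 from any doubled value over 9):
  doubled (positions 2,4,...): 0 5 3 8 7 4 3 3 9 → sum 42
  kept (positions 1,3,...): 3 4 0 1 4 8 3 6 8 8 → sum 45
Total = 87.
87 mod 10 = 7, so the number is invalid.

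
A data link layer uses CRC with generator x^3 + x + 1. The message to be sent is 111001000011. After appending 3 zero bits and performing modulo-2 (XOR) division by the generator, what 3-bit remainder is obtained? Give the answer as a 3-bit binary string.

Append 3 zeros: 111001000011000. Divide by 1011 (XOR where the leading bit is 1):
  pos 0: 1110 XOR 1011 = 0101
  pos 1: 1010 XOR 1011 = 0001
  pos 4: 1100 XOR 1011 = 0111
  pos 5: 1110 XOR 1011 = 0101
  pos 6: 1010 XOR 1011 = 0001
  pos 9: 1110 XOR 1011 = 0101
  pos 10: 1010 XOR 1011 = 0001
Remainder (last 3 bits) = 010. This is the CRC / FCS.

010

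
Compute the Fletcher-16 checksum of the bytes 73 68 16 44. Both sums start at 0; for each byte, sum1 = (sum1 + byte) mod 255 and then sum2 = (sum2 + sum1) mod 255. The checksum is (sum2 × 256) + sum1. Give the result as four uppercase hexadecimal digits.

Running sums (mod 255):
  after byte 0 (73): sum1=73, sum2=73
  after byte 1 (68): sum1=141, sum2=214
  after byte 2 (16): sum1=157, sum2=116
  after byte 3 (44): sum1=201, sum2=62
Checksum = sum2·256 + sum1 = 62·256 + 201 = 16073 = 0x3EC9.

3EC9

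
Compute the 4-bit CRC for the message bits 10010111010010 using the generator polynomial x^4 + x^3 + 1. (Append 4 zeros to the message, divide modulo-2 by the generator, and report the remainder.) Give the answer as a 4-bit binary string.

1001

Append 4 zeros: 100101110100100000. Divide by 11001 (XOR where the leading bit is 1):
  pos 0: 10010 XOR 11001 = 01011
  pos 1: 10111 XOR 11001 = 01110
  pos 2: 11101 XOR 11001 = 00100
  pos 4: 10010 XOR 11001 = 01011
  pos 5: 10111 XOR 11001 = 01110
  pos 6: 11100 XOR 11001 = 00101
  pos 8: 10101 XOR 11001 = 01100
  pos 9: 11000 XOR 11001 = 00001
  pos 13: 10000 XOR 11001 = 01001
Remainder (last 4 bits) = 1001. This is the CRC / FCS.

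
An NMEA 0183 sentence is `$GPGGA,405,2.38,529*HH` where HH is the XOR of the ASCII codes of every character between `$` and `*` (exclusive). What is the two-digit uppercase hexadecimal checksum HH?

XOR the ASCII codes of the payload characters:
  'G' = 0x47 → acc = 0x47
  'P' = 0x50 → acc = 0x17
  'G' = 0x47 → acc = 0x50
  'G' = 0x47 → acc = 0x17
  'A' = 0x41 → acc = 0x56
  ',' = 0x2C → acc = 0x7A
  '4' = 0x34 → acc = 0x4E
  '0' = 0x30 → acc = 0x7E
  '5' = 0x35 → acc = 0x4B
  ',' = 0x2C → acc = 0x67
  '2' = 0x32 → acc = 0x55
  '.' = 0x2E → acc = 0x7B
  '3' = 0x33 → acc = 0x48
  '8' = 0x38 → acc = 0x70
  ',' = 0x2C → acc = 0x5C
  '5' = 0x35 → acc = 0x69
  '2' = 0x32 → acc = 0x5B
  '9' = 0x39 → acc = 0x62
Checksum = 0x62.

62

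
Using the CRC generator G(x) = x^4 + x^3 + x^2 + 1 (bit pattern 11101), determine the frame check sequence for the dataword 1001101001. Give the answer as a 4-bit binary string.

Append 4 zeros: 10011010010000. Divide by 11101 (XOR where the leading bit is 1):
  pos 0: 10011 XOR 11101 = 01110
  pos 1: 11100 XOR 11101 = 00001
  pos 5: 11001 XOR 11101 = 00100
  pos 7: 10000 XOR 11101 = 01101
  pos 8: 11010 XOR 11101 = 00111
Remainder (last 4 bits) = 1110. This is the CRC / FCS.

1110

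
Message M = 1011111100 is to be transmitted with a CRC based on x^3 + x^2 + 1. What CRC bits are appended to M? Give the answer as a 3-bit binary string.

100

Append 3 zeros: 1011111100000. Divide by 1101 (XOR where the leading bit is 1):
  pos 0: 1011 XOR 1101 = 0110
  pos 1: 1101 XOR 1101 = 0000
  pos 5: 1110 XOR 1101 = 0011
  pos 7: 1100 XOR 1101 = 0001
Remainder (last 3 bits) = 100. This is the CRC / FCS.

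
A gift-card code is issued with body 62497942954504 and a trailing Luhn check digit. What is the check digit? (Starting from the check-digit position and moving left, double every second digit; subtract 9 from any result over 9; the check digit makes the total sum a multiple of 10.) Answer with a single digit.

Partial digits right→left: 4 0 5 4 5 9 2 4 9 7 9 4 2 6
Double every second digit counting from the check-digit position (so the 1st, 3rd, 5th, ... of the partial from the right).
  doubled (with −9 where >9): 8 1 1 4 9 9 4 → sum 36
  kept as-is: 0 4 9 4 7 4 6 → sum 34
Total = 36 + 34 = 70.
Check digit = (10 − (70 mod 10)) mod 10 = 0.

0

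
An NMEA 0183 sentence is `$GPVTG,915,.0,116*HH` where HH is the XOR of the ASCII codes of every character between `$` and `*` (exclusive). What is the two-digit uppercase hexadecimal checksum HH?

6B

XOR the ASCII codes of the payload characters:
  'G' = 0x47 → acc = 0x47
  'P' = 0x50 → acc = 0x17
  'V' = 0x56 → acc = 0x41
  'T' = 0x54 → acc = 0x15
  'G' = 0x47 → acc = 0x52
  ',' = 0x2C → acc = 0x7E
  '9' = 0x39 → acc = 0x47
  '1' = 0x31 → acc = 0x76
  '5' = 0x35 → acc = 0x43
  ',' = 0x2C → acc = 0x6F
  '.' = 0x2E → acc = 0x41
  '0' = 0x30 → acc = 0x71
  ',' = 0x2C → acc = 0x5D
  '1' = 0x31 → acc = 0x6C
  '1' = 0x31 → acc = 0x5D
  '6' = 0x36 → acc = 0x6B
Checksum = 0x6B.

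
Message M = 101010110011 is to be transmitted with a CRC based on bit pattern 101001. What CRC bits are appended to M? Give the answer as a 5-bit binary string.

Append 5 zeros: 10101011001100000. Divide by 101001 (XOR where the leading bit is 1):
  pos 0: 101010 XOR 101001 = 000011
  pos 4: 111100 XOR 101001 = 010101
  pos 5: 101011 XOR 101001 = 000010
  pos 9: 101000 XOR 101001 = 000001
Remainder (last 5 bits) = 00100. This is the CRC / FCS.

00100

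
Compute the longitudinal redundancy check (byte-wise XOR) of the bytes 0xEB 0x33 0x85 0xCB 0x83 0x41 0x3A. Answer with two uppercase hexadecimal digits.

6E

XOR the bytes together:
  start with 0xEB
  0xEB ⊕ 0x33 = 0xD8
  0xD8 ⊕ 0x85 = 0x5D
  0x5D ⊕ 0xCB = 0x96
  0x96 ⊕ 0x83 = 0x15
  0x15 ⊕ 0x41 = 0x54
  0x54 ⊕ 0x3A = 0x6E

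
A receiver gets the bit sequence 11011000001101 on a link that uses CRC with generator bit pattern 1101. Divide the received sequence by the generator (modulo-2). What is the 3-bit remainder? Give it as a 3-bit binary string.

100

Modulo-2 division of 11011000001101 by 1101:
  pos 0: 1101 XOR 1101 = 0000
  pos 4: 1000 XOR 1101 = 0101
  pos 5: 1010 XOR 1101 = 0111
  pos 6: 1110 XOR 1101 = 0011
  pos 8: 1111 XOR 1101 = 0010
  pos 10: 1001 XOR 1101 = 0100
Remainder = 100 (nonzero — an error is detected).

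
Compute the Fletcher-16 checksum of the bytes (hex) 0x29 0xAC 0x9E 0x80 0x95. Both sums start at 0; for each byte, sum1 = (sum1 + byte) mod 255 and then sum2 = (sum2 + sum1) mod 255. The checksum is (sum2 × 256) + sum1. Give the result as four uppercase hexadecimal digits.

Running sums (mod 255):
  after byte 0 (0x29): sum1=41, sum2=41
  after byte 1 (0xAC): sum1=213, sum2=254
  after byte 2 (0x9E): sum1=116, sum2=115
  after byte 3 (0x80): sum1=244, sum2=104
  after byte 4 (0x95): sum1=138, sum2=242
Checksum = sum2·256 + sum1 = 242·256 + 138 = 62090 = 0xF28A.

F28A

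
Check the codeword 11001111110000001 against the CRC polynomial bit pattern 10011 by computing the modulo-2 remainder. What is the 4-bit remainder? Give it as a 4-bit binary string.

Modulo-2 division of 11001111110000001 by 10011:
  pos 0: 11001 XOR 10011 = 01010
  pos 1: 10101 XOR 10011 = 00110
  pos 3: 11011 XOR 10011 = 01000
  pos 4: 10001 XOR 10011 = 00010
  pos 7: 10100 XOR 10011 = 00111
  pos 9: 11100 XOR 10011 = 01111
  pos 10: 11110 XOR 10011 = 01101
  pos 11: 11010 XOR 10011 = 01001
  pos 12: 10011 XOR 10011 = 00000
Remainder = 0000 (zero — the frame passes the CRC check).

0000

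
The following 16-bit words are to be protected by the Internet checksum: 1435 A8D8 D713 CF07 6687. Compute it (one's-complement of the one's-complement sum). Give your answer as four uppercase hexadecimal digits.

One's-complement addition (fold any carry out of bit 15 back into bit 0):
  0x1435 + 0xA8D8 = 0x0BD0D
  0xBD0D + 0xD713 = 0x19420 → wrap carry → 0x9421
  0x9421 + 0xCF07 = 0x16328 → wrap carry → 0x6329
  0x6329 + 0x6687 = 0x0C9B0
One's-complement sum = 0xC9B0.
Checksum = ~0xC9B0 & 0xFFFF = 0x364F.

364F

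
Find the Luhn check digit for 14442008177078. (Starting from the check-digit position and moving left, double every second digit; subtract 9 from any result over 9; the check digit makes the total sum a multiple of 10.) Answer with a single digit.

Partial digits right→left: 8 7 0 7 7 1 8 0 0 2 4 4 4 1
Double every second digit counting from the check-digit position (so the 1st, 3rd, 5th, ... of the partial from the right).
  doubled (with −9 where >9): 7 0 5 7 0 8 8 → sum 35
  kept as-is: 7 7 1 0 2 4 1 → sum 22
Total = 35 + 22 = 57.
Check digit = (10 − (57 mod 10)) mod 10 = 3.

3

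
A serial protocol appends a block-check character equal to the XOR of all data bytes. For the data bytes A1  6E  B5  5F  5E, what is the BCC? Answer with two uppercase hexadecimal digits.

XOR the bytes together:
  start with 0xA1
  0xA1 ⊕ 0x6E = 0xCF
  0xCF ⊕ 0xB5 = 0x7A
  0x7A ⊕ 0x5F = 0x25
  0x25 ⊕ 0x5E = 0x7B

7B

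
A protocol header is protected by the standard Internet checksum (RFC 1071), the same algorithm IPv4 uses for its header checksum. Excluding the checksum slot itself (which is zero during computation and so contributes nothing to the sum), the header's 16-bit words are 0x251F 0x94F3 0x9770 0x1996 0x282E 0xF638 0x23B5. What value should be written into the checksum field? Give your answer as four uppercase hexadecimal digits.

52CA

One's-complement addition (fold any carry out of bit 15 back into bit 0):
  0x251F + 0x94F3 = 0x0BA12
  0xBA12 + 0x9770 = 0x15182 → wrap carry → 0x5183
  0x5183 + 0x1996 = 0x06B19
  0x6B19 + 0x282E = 0x09347
  0x9347 + 0xF638 = 0x1897F → wrap carry → 0x8980
  0x8980 + 0x23B5 = 0x0AD35
One's-complement sum = 0xAD35.
Checksum = ~0xAD35 & 0xFFFF = 0x52CA.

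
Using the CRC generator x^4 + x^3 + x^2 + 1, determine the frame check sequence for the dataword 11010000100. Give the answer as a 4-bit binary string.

1100

Append 4 zeros: 110100001000000. Divide by 11101 (XOR where the leading bit is 1):
  pos 0: 11010 XOR 11101 = 00111
  pos 2: 11100 XOR 11101 = 00001
  pos 6: 10100 XOR 11101 = 01001
  pos 7: 10010 XOR 11101 = 01111
  pos 8: 11110 XOR 11101 = 00011
Remainder (last 4 bits) = 1100. This is the CRC / FCS.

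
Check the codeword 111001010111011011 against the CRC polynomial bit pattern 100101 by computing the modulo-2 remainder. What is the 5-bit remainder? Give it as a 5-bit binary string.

00000

Modulo-2 division of 111001010111011011 by 100101:
  pos 0: 111001 XOR 100101 = 011100
  pos 1: 111000 XOR 100101 = 011101
  pos 2: 111011 XOR 100101 = 011110
  pos 3: 111100 XOR 100101 = 011001
  pos 4: 110011 XOR 100101 = 010110
  pos 5: 101101 XOR 100101 = 001000
  pos 7: 100010 XOR 100101 = 000111
  pos 10: 111110 XOR 100101 = 011011
  pos 11: 110111 XOR 100101 = 010010
  pos 12: 100101 XOR 100101 = 000000
Remainder = 00000 (zero — the frame passes the CRC check).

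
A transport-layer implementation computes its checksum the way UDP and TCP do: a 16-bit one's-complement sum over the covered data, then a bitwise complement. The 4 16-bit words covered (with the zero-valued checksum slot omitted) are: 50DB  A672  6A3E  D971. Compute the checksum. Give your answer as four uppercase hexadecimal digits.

C501

One's-complement addition (fold any carry out of bit 15 back into bit 0):
  0x50DB + 0xA672 = 0x0F74D
  0xF74D + 0x6A3E = 0x1618B → wrap carry → 0x618C
  0x618C + 0xD971 = 0x13AFD → wrap carry → 0x3AFE
One's-complement sum = 0x3AFE.
Checksum = ~0x3AFE & 0xFFFF = 0xC501.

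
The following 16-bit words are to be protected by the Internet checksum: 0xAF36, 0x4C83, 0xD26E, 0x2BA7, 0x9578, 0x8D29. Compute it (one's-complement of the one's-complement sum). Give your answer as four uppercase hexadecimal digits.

E38D

One's-complement addition (fold any carry out of bit 15 back into bit 0):
  0xAF36 + 0x4C83 = 0x0FBB9
  0xFBB9 + 0xD26E = 0x1CE27 → wrap carry → 0xCE28
  0xCE28 + 0x2BA7 = 0x0F9CF
  0xF9CF + 0x9578 = 0x18F47 → wrap carry → 0x8F48
  0x8F48 + 0x8D29 = 0x11C71 → wrap carry → 0x1C72
One's-complement sum = 0x1C72.
Checksum = ~0x1C72 & 0xFFFF = 0xE38D.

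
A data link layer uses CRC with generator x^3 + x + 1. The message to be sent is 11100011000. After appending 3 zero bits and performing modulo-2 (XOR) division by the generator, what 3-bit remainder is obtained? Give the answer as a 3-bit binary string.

000

Append 3 zeros: 11100011000000. Divide by 1011 (XOR where the leading bit is 1):
  pos 0: 1110 XOR 1011 = 0101
  pos 1: 1010 XOR 1011 = 0001
  pos 4: 1011 XOR 1011 = 0000
Remainder (last 3 bits) = 000. This is the CRC / FCS.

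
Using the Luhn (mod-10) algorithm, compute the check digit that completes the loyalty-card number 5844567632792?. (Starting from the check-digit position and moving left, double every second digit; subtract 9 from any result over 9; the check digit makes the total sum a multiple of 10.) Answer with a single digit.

5

Partial digits right→left: 2 9 7 2 3 6 7 6 5 4 4 8 5
Double every second digit counting from the check-digit position (so the 1st, 3rd, 5th, ... of the partial from the right).
  doubled (with −9 where >9): 4 5 6 5 1 8 1 → sum 30
  kept as-is: 9 2 6 6 4 8 → sum 35
Total = 30 + 35 = 65.
Check digit = (10 − (65 mod 10)) mod 10 = 5.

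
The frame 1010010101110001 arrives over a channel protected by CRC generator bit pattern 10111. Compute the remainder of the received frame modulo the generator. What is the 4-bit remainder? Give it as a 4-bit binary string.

0000

Modulo-2 division of 1010010101110001 by 10111:
  pos 0: 10100 XOR 10111 = 00011
  pos 3: 11101 XOR 10111 = 01010
  pos 4: 10100 XOR 10111 = 00011
  pos 7: 11111 XOR 10111 = 01000
  pos 8: 10000 XOR 10111 = 00111
  pos 10: 11100 XOR 10111 = 01011
  pos 11: 10111 XOR 10111 = 00000
Remainder = 0000 (zero — the frame passes the CRC check).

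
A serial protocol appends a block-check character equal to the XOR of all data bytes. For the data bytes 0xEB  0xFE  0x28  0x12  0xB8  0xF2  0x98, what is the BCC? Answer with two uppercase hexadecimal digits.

XOR the bytes together:
  start with 0xEB
  0xEB ⊕ 0xFE = 0x15
  0x15 ⊕ 0x28 = 0x3D
  0x3D ⊕ 0x12 = 0x2F
  0x2F ⊕ 0xB8 = 0x97
  0x97 ⊕ 0xF2 = 0x65
  0x65 ⊕ 0x98 = 0xFD

FD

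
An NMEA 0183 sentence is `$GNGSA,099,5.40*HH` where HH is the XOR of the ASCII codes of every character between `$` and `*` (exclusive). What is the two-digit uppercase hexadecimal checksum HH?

XOR the ASCII codes of the payload characters:
  'G' = 0x47 → acc = 0x47
  'N' = 0x4E → acc = 0x09
  'G' = 0x47 → acc = 0x4E
  'S' = 0x53 → acc = 0x1D
  'A' = 0x41 → acc = 0x5C
  ',' = 0x2C → acc = 0x70
  '0' = 0x30 → acc = 0x40
  '9' = 0x39 → acc = 0x79
  '9' = 0x39 → acc = 0x40
  ',' = 0x2C → acc = 0x6C
  '5' = 0x35 → acc = 0x59
  '.' = 0x2E → acc = 0x77
  '4' = 0x34 → acc = 0x43
  '0' = 0x30 → acc = 0x73
Checksum = 0x73.

73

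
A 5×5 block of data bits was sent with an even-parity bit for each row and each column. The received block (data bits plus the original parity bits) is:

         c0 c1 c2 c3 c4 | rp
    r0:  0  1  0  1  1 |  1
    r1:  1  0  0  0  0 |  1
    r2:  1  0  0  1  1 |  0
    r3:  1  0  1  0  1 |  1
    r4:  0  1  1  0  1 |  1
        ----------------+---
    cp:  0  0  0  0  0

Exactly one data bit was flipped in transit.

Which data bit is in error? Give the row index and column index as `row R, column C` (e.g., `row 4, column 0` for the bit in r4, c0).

Recompute each row's even parity and compare to rp:
  r0: data parity 1, sent rp 1 → ok
  r1: data parity 1, sent rp 1 → ok
  r2: data parity 1, sent rp 0 → mismatch
  r3: data parity 1, sent rp 1 → ok
  r4: data parity 1, sent rp 1 → ok
Recompute each column's even parity and compare to cp:
  c0: data parity 1, sent cp 0 → mismatch
  c1: data parity 0, sent cp 0 → ok
  c2: data parity 0, sent cp 0 → ok
  c3: data parity 0, sent cp 0 → ok
  c4: data parity 0, sent cp 0 → ok
Exactly one row (r2) and one column (c0) fail → the flipped bit is at their intersection.

row 2, column 0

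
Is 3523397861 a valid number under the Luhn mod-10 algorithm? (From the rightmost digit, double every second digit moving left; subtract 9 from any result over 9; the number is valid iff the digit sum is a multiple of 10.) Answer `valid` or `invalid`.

valid

From the right, keep odd positions and double even positions (subtract 9 from any doubled value over 9):
  doubled (positions 2,4,...): 3 5 6 4 6 → sum 24
  kept (positions 1,3,...): 1 8 9 3 5 → sum 26
Total = 50.
50 mod 10 = 0, so the number is valid.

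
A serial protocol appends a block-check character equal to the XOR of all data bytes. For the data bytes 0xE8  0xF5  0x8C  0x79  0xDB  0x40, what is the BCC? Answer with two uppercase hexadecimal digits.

73

XOR the bytes together:
  start with 0xE8
  0xE8 ⊕ 0xF5 = 0x1D
  0x1D ⊕ 0x8C = 0x91
  0x91 ⊕ 0x79 = 0xE8
  0xE8 ⊕ 0xDB = 0x33
  0x33 ⊕ 0x40 = 0x73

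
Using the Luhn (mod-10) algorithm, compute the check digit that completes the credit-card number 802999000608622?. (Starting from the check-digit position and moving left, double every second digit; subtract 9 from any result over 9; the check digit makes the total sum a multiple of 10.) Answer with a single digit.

Partial digits right→left: 2 2 6 8 0 6 0 0 0 9 9 9 2 0 8
Double every second digit counting from the check-digit position (so the 1st, 3rd, 5th, ... of the partial from the right).
  doubled (with −9 where >9): 4 3 0 0 0 9 4 7 → sum 27
  kept as-is: 2 8 6 0 9 9 0 → sum 34
Total = 27 + 34 = 61.
Check digit = (10 − (61 mod 10)) mod 10 = 9.

9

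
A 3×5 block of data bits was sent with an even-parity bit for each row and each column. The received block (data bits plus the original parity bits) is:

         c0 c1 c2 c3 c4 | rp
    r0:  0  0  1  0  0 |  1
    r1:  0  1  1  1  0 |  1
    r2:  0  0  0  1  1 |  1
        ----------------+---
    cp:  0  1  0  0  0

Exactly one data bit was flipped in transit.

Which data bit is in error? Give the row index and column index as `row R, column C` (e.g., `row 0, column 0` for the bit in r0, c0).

row 2, column 4

Recompute each row's even parity and compare to rp:
  r0: data parity 1, sent rp 1 → ok
  r1: data parity 1, sent rp 1 → ok
  r2: data parity 0, sent rp 1 → mismatch
Recompute each column's even parity and compare to cp:
  c0: data parity 0, sent cp 0 → ok
  c1: data parity 1, sent cp 1 → ok
  c2: data parity 0, sent cp 0 → ok
  c3: data parity 0, sent cp 0 → ok
  c4: data parity 1, sent cp 0 → mismatch
Exactly one row (r2) and one column (c4) fail → the flipped bit is at their intersection.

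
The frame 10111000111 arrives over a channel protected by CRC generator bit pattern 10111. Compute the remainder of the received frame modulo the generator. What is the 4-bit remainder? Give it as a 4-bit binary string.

Modulo-2 division of 10111000111 by 10111:
  pos 0: 10111 XOR 10111 = 00000
Remainder = 0111 (nonzero — an error is detected).

0111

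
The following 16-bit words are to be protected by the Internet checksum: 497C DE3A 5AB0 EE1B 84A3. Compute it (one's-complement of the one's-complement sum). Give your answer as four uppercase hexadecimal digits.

0AD9

One's-complement addition (fold any carry out of bit 15 back into bit 0):
  0x497C + 0xDE3A = 0x127B6 → wrap carry → 0x27B7
  0x27B7 + 0x5AB0 = 0x08267
  0x8267 + 0xEE1B = 0x17082 → wrap carry → 0x7083
  0x7083 + 0x84A3 = 0x0F526
One's-complement sum = 0xF526.
Checksum = ~0xF526 & 0xFFFF = 0x0AD9.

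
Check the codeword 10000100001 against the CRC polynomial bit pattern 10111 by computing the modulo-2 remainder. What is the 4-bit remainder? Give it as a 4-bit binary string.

0111

Modulo-2 division of 10000100001 by 10111:
  pos 0: 10000 XOR 10111 = 00111
  pos 2: 11110 XOR 10111 = 01001
  pos 3: 10010 XOR 10111 = 00101
  pos 5: 10100 XOR 10111 = 00011
Remainder = 0111 (nonzero — an error is detected).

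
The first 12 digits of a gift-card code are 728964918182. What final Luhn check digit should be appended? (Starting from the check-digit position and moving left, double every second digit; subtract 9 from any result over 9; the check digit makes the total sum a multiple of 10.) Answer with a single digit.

Partial digits right→left: 2 8 1 8 1 9 4 6 9 8 2 7
Double every second digit counting from the check-digit position (so the 1st, 3rd, 5th, ... of the partial from the right).
  doubled (with −9 where >9): 4 2 2 8 9 4 → sum 29
  kept as-is: 8 8 9 6 8 7 → sum 46
Total = 29 + 46 = 75.
Check digit = (10 − (75 mod 10)) mod 10 = 5.

5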